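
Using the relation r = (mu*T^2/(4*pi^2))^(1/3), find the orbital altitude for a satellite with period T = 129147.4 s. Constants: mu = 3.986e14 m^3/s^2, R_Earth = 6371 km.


T = 129147.4 s
r = (mu*T^2/(4*pi^2))^(1/3) = (3.986e14 * 129147.4^2 / (4*pi^2))^(1/3)
r = 5.522253e+07 m = 55222.5297 km
alt = r - R_E = 55222.5297 - 6371 = 48851.5297 km

48851.5297 km


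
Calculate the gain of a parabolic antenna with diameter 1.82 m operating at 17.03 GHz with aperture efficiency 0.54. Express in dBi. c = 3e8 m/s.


lambda = c/f = 3e8 / 1.703e+10 = 0.01761597 m
G = eta*(pi*D/lambda)^2 = 0.54*(pi*1.82/0.01761597)^2
G = 56888.3146 (linear)
G = 10*log10(56888.3146) = 47.5502 dBi

47.5502 dBi


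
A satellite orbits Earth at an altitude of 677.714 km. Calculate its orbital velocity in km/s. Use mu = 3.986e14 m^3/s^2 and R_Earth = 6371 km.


r = R_E + alt = 6371.0 + 677.714 = 7048.7140 km = 7.048714e+06 m
v = sqrt(mu/r) = sqrt(3.986e14 / 7.048714e+06) = 7519.9283 m/s = 7.5199 km/s

7.5199 km/s


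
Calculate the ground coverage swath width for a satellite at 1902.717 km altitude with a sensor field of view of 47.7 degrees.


FOV = 47.7 deg = 0.8325221 rad
swath = 2 * alt * tan(FOV/2) = 2 * 1902.717 * tan(0.416261)
swath = 2 * 1902.717 * 0.4420954
swath = 1682.3648 km

1682.3648 km


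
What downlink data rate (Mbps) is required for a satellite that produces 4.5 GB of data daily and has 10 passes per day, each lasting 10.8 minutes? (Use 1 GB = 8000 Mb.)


total contact time = 10 * 10.8 * 60 = 6480.0000 s
data = 4.5 GB = 36000.0000 Mb
rate = 36000.0000 / 6480.0000 = 5.5556 Mbps

5.5556 Mbps


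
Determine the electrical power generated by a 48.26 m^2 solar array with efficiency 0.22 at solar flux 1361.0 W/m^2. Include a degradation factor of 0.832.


P = area * eta * S * degradation
P = 48.26 * 0.22 * 1361.0 * 0.832
P = 12022.4077 W

12022.4077 W


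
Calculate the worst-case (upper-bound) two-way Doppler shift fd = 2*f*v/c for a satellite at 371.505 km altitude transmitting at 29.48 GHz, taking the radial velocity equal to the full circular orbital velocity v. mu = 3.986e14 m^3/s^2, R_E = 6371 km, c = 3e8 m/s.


r = 6.742505e+06 m
v = sqrt(mu/r) = 7688.7902 m/s (worst-case radial velocity)
f = 29.48 GHz = 2.948e+10 Hz
fd = 2*f*v/c = 2*2.948e+10*7688.7902/3.0e+08
fd = 1.5111036e+06 Hz

1.5111e+06 Hz


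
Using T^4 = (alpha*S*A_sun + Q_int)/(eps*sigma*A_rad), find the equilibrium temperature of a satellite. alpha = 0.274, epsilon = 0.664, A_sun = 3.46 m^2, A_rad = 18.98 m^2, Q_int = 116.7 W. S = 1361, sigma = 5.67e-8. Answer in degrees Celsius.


Numerator = alpha*S*A_sun + Q_int = 0.274*1361*3.46 + 116.7 = 1406.9824 W
Denominator = eps*sigma*A_rad = 0.664*5.67e-8*18.98 = 7.1457422e-07 W/K^4
T^4 = 1.9689801e+09 K^4
T = 210.6495 K = -62.5005 C

-62.5005 degrees Celsius


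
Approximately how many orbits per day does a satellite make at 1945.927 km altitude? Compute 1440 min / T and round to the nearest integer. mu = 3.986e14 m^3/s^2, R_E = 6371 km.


r = 8.316927e+06 m
T = 2*pi*sqrt(r^3/mu) = 7548.4113 s = 125.8069 min
revs/day = 1440 / 125.8069 = 11.4461
Rounded: 11 revolutions per day

11 revolutions per day


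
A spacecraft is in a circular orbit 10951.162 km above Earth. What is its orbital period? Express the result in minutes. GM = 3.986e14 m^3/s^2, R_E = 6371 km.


r = 17322.1620 km = 1.7322162e+07 m
T = 2*pi*sqrt(r^3/mu) = 2*pi*sqrt(5.1976411e+21 / 3.986e14)
T = 22688.9483 s = 378.1491 min

378.1491 minutes


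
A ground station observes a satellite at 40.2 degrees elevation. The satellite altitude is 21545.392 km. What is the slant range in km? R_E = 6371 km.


h = 21545.392 km, el = 40.2 deg
d = -R_E*sin(el) + sqrt((R_E*sin(el))^2 + 2*R_E*h + h^2)
d = -6371.0000*sin(0.7016224) + sqrt((6371.0000*0.6454577)^2 + 2*6371.0000*21545.392 + 21545.392^2)
d = 23376.7974 km

23376.7974 km


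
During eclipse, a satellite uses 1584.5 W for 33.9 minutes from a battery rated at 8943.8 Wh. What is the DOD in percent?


E_used = P * t / 60 = 1584.5 * 33.9 / 60 = 895.2425 Wh
DOD = E_used / E_total * 100 = 895.2425 / 8943.8 * 100
DOD = 10.0096 %

10.0096 %


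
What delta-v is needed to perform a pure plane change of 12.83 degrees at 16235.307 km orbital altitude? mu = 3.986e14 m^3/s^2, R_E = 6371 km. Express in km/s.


r = 22606.3070 km = 2.2606307e+07 m
V = sqrt(mu/r) = 4199.0770 m/s
di = 12.83 deg = 0.2239257 rad
dV = 2*V*sin(di/2) = 2*4199.0770*sin(0.1119629)
dV = 938.3182 m/s = 0.9383182 km/s

0.9383 km/s


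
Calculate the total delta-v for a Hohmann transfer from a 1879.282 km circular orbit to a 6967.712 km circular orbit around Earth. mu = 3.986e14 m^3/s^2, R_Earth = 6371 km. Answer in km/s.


r1 = 8250.2820 km = 8.250282e+06 m
r2 = 13338.7120 km = 1.3338712e+07 m
dv1 = sqrt(mu/r1)*(sqrt(2*r2/(r1+r2)) - 1) = 775.8365 m/s
dv2 = sqrt(mu/r2)*(1 - sqrt(2*r1/(r1+r2))) = 687.4430 m/s
total dv = |dv1| + |dv2| = 775.8365 + 687.4430 = 1463.2795 m/s = 1.4633 km/s

1.4633 km/s


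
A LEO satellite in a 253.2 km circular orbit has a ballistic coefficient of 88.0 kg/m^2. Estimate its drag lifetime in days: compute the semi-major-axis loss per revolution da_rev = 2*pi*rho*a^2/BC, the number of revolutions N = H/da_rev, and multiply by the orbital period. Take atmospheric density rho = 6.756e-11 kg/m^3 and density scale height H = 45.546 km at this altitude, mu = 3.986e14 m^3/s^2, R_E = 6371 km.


a = R_E + alt = 6624.2000 km = 6.6242e+06 m
da_rev = 2*pi*rho*a^2/BC = 2*pi*6.756e-11*(6.6242e+06)^2/88.0 = 211.667271 m per revolution
N = H/da_rev = 45546.0000 m / 211.667271 m = 215.1773 revolutions
P = 2*pi*sqrt(a^3/mu) = 5365.5145 s
lifetime = N*P = 215.1773 * 5365.5145 = 1.1545371e+06 s = 13.3627 days

13.3627 days


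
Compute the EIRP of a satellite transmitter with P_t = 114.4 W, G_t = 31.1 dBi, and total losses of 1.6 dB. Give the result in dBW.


Pt = 114.4 W = 20.5843 dBW
EIRP = Pt_dBW + Gt - losses = 20.5843 + 31.1 - 1.6 = 50.0843 dBW

50.0843 dBW


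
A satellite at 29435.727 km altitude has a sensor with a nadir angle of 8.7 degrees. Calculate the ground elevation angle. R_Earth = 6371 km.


r = R_E + alt = 35806.7270 km
Law of sines in the satellite / Earth-center / ground-point triangle:
  sin(nadir)/R_E = sin(90 + el)/r  =>  cos(el) = (r/R_E)*sin(nadir)
cos(el) = (35806.7270 / 6371.0000) * sin(8.7 deg) = 0.8501263
el = arccos(0.8501263) = 31.7746 deg
(Earth-central angle = 90 - nadir - el = 49.5254 deg)

31.7746 degrees


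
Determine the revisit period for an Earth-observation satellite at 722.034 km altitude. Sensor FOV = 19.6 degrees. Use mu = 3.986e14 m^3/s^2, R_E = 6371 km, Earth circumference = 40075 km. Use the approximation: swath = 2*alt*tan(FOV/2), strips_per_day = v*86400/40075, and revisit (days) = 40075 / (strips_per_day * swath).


swath = 2*722.034*tan(0.1710423) = 249.4339 km
v = sqrt(mu/r) = 7496.3978 m/s = 7.4964 km/s
strips/day = v*86400/40075 = 7.4964*86400/40075 = 16.1619
coverage/day = strips * swath = 16.1619 * 249.4339 = 4031.3289 km
revisit = 40075 / 4031.3289 = 9.9409 days

9.9409 days


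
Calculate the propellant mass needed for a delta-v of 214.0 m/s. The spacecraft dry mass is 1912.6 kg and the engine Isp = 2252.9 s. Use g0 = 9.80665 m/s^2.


ve = Isp * g0 = 2252.9 * 9.80665 = 22093.401785 m/s
mass ratio = exp(dv/ve) = exp(214.0/22093.401785) = 1.00973321
m_prop = m_dry * (mr - 1) = 1912.6 * (1.00973321 - 1)
m_prop = 18.6157 kg

18.6157 kg


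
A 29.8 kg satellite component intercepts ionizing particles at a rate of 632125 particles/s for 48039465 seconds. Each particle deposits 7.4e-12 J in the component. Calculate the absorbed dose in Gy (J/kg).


Total energy deposited = rate * time * E_per
  = 632125 * 48039465 * 7.4e-12 = 224.7154 J
Dose = E_total / mass = 224.7154 / 29.8
Dose = 7.5408 Gy

7.5408 Gy


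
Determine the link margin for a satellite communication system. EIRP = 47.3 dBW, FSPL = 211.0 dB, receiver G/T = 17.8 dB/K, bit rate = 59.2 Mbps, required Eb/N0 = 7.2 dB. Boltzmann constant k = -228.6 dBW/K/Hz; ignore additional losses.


C/N0 = EIRP - FSPL + G/T - k = 47.3 - 211.0 + 17.8 - (-228.6)
C/N0 = 82.7000 dB-Hz
R_b = 59.2 Mbps = 5.92e+07 bps -> 10*log10(R_b) = 77.7232 dB-Hz
Eb/N0 = C/N0 - 10*log10(R_b) = 82.7000 - 77.7232 = 4.9768 dB
Margin = Eb/N0 - Eb/N0_req = 4.9768 - 7.2 = -2.2232 dB (negative margin: link does not close)

-2.2232 dB


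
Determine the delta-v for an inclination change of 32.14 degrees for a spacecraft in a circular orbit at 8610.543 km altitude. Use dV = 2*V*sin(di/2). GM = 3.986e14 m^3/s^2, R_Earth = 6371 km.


r = 14981.5430 km = 1.4981543e+07 m
V = sqrt(mu/r) = 5158.1073 m/s
di = 32.14 deg = 0.5609488 rad
dV = 2*V*sin(di/2) = 2*5158.1073*sin(0.2804744)
dV = 2855.6474 m/s = 2.8556 km/s

2.8556 km/s


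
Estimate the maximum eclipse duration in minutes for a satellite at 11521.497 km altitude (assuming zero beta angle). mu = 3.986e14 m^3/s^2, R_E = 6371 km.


r = 17892.4970 km
T = 396.9780 min
Eclipse fraction = arcsin(R_E/r)/pi = arcsin(6371.0000/17892.4970)/pi
= arcsin(0.356071)/pi = 0.1158839
Eclipse duration = 0.1158839 * 396.9780 = 46.0034 min

46.0034 minutes


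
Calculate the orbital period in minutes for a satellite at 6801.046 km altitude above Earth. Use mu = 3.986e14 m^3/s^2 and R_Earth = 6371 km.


r = 13172.0460 km = 1.3172046e+07 m
T = 2*pi*sqrt(r^3/mu) = 2*pi*sqrt(2.2853868e+21 / 3.986e14)
T = 15044.9614 s = 250.7494 min

250.7494 minutes


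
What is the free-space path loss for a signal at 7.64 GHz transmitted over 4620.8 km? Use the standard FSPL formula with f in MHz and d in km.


f = 7.64 GHz = 7640.0000 MHz
d = 4620.8 km
FSPL = 32.44 + 20*log10(7640.0000) + 20*log10(4620.8)
FSPL = 32.44 + 77.6619 + 73.2943
FSPL = 183.3962 dB

183.3962 dB


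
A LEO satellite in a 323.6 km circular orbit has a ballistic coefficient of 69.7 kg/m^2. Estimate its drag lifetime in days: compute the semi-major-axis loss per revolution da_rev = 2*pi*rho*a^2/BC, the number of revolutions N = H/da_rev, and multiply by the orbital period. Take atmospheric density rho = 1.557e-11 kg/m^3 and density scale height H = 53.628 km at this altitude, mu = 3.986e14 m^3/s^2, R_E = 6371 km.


a = R_E + alt = 6694.6000 km = 6.6946e+06 m
da_rev = 2*pi*rho*a^2/BC = 2*pi*1.557e-11*(6.6946e+06)^2/69.7 = 62.904971 m per revolution
N = H/da_rev = 53628.0000 m / 62.904971 m = 852.5240 revolutions
P = 2*pi*sqrt(a^3/mu) = 5451.2760 s
lifetime = N*P = 852.5240 * 5451.2760 = 4.6473438e+06 s = 53.7887 days

53.7887 days


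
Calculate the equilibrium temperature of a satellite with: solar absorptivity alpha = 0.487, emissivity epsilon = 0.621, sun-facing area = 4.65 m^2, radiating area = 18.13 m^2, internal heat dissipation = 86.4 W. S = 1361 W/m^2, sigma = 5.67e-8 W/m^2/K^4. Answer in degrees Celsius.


Numerator = alpha*S*A_sun + Q_int = 0.487*1361*4.65 + 86.4 = 3168.4526 W
Denominator = eps*sigma*A_rad = 0.621*5.67e-8*18.13 = 6.3836999e-07 W/K^4
T^4 = 4.9633482e+09 K^4
T = 265.4261 K = -7.7239 C

-7.7239 degrees Celsius


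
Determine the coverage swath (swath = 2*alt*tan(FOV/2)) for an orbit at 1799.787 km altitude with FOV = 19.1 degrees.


FOV = 19.1 deg = 0.3333579 rad
swath = 2 * alt * tan(FOV/2) = 2 * 1799.787 * tan(0.1666789)
swath = 2 * 1799.787 * 0.1682398
swath = 605.5918 km

605.5918 km


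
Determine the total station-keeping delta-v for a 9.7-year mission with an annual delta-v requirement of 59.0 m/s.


dV = rate * years = 59.0 * 9.7
dV = 572.3000 m/s

572.3000 m/s


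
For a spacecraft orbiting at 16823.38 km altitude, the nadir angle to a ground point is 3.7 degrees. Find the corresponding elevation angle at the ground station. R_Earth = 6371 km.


r = R_E + alt = 23194.3800 km
Law of sines in the satellite / Earth-center / ground-point triangle:
  sin(nadir)/R_E = sin(90 + el)/r  =>  cos(el) = (r/R_E)*sin(nadir)
cos(el) = (23194.3800 / 6371.0000) * sin(3.7 deg) = 0.2349375
el = arccos(0.2349375) = 76.4121 deg
(Earth-central angle = 90 - nadir - el = 9.8879 deg)

76.4121 degrees


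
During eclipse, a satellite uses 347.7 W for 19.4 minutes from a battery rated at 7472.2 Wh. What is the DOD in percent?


E_used = P * t / 60 = 347.7 * 19.4 / 60 = 112.4230 Wh
DOD = E_used / E_total * 100 = 112.4230 / 7472.2 * 100
DOD = 1.5046 %

1.5046 %


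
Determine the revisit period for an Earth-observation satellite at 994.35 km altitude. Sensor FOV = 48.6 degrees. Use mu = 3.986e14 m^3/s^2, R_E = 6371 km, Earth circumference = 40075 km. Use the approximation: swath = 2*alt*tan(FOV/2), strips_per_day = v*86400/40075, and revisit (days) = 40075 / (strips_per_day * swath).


swath = 2*994.35*tan(0.424115) = 897.9325 km
v = sqrt(mu/r) = 7356.5121 m/s = 7.3565 km/s
strips/day = v*86400/40075 = 7.3565*86400/40075 = 15.8603
coverage/day = strips * swath = 15.8603 * 897.9325 = 14241.5036 km
revisit = 40075 / 14241.5036 = 2.8140 days

2.8140 days


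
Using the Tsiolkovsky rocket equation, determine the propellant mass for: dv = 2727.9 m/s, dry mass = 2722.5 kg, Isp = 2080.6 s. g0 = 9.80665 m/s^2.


ve = Isp * g0 = 2080.6 * 9.80665 = 20403.715990 m/s
mass ratio = exp(dv/ve) = exp(2727.9/20403.715990) = 1.14304555
m_prop = m_dry * (mr - 1) = 2722.5 * (1.14304555 - 1)
m_prop = 389.4415 kg

389.4415 kg


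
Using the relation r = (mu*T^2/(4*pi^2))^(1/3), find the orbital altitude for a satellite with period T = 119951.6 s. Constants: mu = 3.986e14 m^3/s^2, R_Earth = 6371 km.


T = 119951.6 s
r = (mu*T^2/(4*pi^2))^(1/3) = (3.986e14 * 119951.6^2 / (4*pi^2))^(1/3)
r = 5.256902e+07 m = 52569.0202 km
alt = r - R_E = 52569.0202 - 6371 = 46198.0202 km

46198.0202 km


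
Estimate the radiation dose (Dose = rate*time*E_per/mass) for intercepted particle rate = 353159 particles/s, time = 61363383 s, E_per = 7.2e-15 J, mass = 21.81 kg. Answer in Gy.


Total energy deposited = rate * time * E_per
  = 353159 * 61363383 * 7.2e-15 = 0.1560314 J
Dose = E_total / mass = 0.1560314 / 21.81
Dose = 0.007154123 Gy

0.0072 Gy


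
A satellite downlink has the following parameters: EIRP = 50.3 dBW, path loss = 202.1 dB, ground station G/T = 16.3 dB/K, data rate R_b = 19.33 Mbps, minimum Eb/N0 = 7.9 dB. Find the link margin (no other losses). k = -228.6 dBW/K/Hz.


C/N0 = EIRP - FSPL + G/T - k = 50.3 - 202.1 + 16.3 - (-228.6)
C/N0 = 93.1000 dB-Hz
R_b = 19.33 Mbps = 1.933e+07 bps -> 10*log10(R_b) = 72.8623 dB-Hz
Eb/N0 = C/N0 - 10*log10(R_b) = 93.1000 - 72.8623 = 20.2377 dB
Margin = Eb/N0 - Eb/N0_req = 20.2377 - 7.9 = 12.3377 dB (link closes)

12.3377 dB


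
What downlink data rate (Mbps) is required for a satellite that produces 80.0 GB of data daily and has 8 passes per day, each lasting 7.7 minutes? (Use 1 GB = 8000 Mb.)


total contact time = 8 * 7.7 * 60 = 3696.0000 s
data = 80.0 GB = 640000.0000 Mb
rate = 640000.0000 / 3696.0000 = 173.1602 Mbps

173.1602 Mbps


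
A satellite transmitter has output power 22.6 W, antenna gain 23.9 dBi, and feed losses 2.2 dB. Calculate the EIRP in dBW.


Pt = 22.6 W = 13.5411 dBW
EIRP = Pt_dBW + Gt - losses = 13.5411 + 23.9 - 2.2 = 35.2411 dBW

35.2411 dBW


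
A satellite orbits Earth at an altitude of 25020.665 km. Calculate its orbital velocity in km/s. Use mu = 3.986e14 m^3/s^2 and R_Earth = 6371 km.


r = R_E + alt = 6371.0 + 25020.665 = 31391.6650 km = 3.1391665e+07 m
v = sqrt(mu/r) = sqrt(3.986e14 / 3.1391665e+07) = 3563.3745 m/s = 3.5634 km/s

3.5634 km/s


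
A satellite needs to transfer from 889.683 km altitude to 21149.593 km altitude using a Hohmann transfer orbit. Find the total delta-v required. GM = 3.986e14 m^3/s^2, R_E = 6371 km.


r1 = 7260.6830 km = 7.260683e+06 m
r2 = 27520.5930 km = 2.7520593e+07 m
dv1 = sqrt(mu/r1)*(sqrt(2*r2/(r1+r2)) - 1) = 1911.4074 m/s
dv2 = sqrt(mu/r2)*(1 - sqrt(2*r1/(r1+r2))) = 1346.6765 m/s
total dv = |dv1| + |dv2| = 1911.4074 + 1346.6765 = 3258.0839 m/s = 3.2581 km/s

3.2581 km/s


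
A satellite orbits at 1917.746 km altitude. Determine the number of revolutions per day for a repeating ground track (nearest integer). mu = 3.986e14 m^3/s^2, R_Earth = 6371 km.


r = 8.288746e+06 m
T = 2*pi*sqrt(r^3/mu) = 7510.0784 s = 125.1680 min
revs/day = 1440 / 125.1680 = 11.5045
Rounded: 12 revolutions per day

12 revolutions per day


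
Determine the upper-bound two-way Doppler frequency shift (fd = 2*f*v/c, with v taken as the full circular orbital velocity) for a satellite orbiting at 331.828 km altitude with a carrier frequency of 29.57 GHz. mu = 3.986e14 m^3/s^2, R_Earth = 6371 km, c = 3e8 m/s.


r = 6.702828e+06 m
v = sqrt(mu/r) = 7711.5133 m/s (worst-case radial velocity)
f = 29.57 GHz = 2.957e+10 Hz
fd = 2*f*v/c = 2*2.957e+10*7711.5133/3.0e+08
fd = 1.5201963e+06 Hz

1.5202e+06 Hz


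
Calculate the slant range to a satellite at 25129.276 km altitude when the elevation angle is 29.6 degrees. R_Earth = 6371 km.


h = 25129.276 km, el = 29.6 deg
d = -R_E*sin(el) + sqrt((R_E*sin(el))^2 + 2*R_E*h + h^2)
d = -6371.0000*sin(0.5166175) + sqrt((6371.0000*0.4939419)^2 + 2*6371.0000*25129.276 + 25129.276^2)
d = 27862.4619 km

27862.4619 km


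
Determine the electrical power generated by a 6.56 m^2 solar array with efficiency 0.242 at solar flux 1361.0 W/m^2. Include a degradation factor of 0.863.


P = area * eta * S * degradation
P = 6.56 * 0.242 * 1361.0 * 0.863
P = 1864.6105 W

1864.6105 W


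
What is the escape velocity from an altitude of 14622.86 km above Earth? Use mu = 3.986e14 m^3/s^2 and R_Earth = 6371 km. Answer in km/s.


r = 6371.0 + 14622.86 = 20993.8600 km = 2.099386e+07 m
v_esc = sqrt(2*mu/r) = sqrt(2*3.986e14 / 2.099386e+07)
v_esc = 6162.2242 m/s = 6.1622 km/s

6.1622 km/s


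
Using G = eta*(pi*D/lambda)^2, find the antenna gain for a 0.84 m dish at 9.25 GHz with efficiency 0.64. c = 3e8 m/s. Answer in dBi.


lambda = c/f = 3e8 / 9.25e+09 = 0.03243243 m
G = eta*(pi*D/lambda)^2 = 0.64*(pi*0.84/0.03243243)^2
G = 4237.2028 (linear)
G = 10*log10(4237.2028) = 36.2708 dBi

36.2708 dBi


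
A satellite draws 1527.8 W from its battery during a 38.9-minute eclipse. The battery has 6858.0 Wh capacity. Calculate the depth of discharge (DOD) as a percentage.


E_used = P * t / 60 = 1527.8 * 38.9 / 60 = 990.5237 Wh
DOD = E_used / E_total * 100 = 990.5237 / 6858.0 * 100
DOD = 14.4433 %

14.4433 %


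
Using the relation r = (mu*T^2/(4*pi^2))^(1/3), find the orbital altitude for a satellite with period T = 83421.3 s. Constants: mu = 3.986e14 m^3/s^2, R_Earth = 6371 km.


T = 83421.3 s
r = (mu*T^2/(4*pi^2))^(1/3) = (3.986e14 * 83421.3^2 / (4*pi^2))^(1/3)
r = 4.1264554e+07 m = 41264.5539 km
alt = r - R_E = 41264.5539 - 6371 = 34893.5539 km

34893.5539 km


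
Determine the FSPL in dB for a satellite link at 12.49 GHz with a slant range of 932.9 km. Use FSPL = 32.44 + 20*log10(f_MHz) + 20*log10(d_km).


f = 12.49 GHz = 12490.0000 MHz
d = 932.9 km
FSPL = 32.44 + 20*log10(12490.0000) + 20*log10(932.9)
FSPL = 32.44 + 81.9312 + 59.3967
FSPL = 173.7680 dB

173.7680 dB


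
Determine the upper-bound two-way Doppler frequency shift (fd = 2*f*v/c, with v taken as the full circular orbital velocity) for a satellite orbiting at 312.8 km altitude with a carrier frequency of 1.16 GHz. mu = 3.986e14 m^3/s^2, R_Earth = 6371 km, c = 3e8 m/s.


r = 6.6838e+06 m
v = sqrt(mu/r) = 7722.4823 m/s (worst-case radial velocity)
f = 1.16 GHz = 1.16e+09 Hz
fd = 2*f*v/c = 2*1.16e+09*7722.4823/3.0e+08
fd = 59720.5301 Hz

59720.5301 Hz


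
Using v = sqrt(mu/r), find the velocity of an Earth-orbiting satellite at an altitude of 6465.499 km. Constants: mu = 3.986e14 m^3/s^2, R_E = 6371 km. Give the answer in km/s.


r = R_E + alt = 6371.0 + 6465.499 = 12836.4990 km = 1.2836499e+07 m
v = sqrt(mu/r) = sqrt(3.986e14 / 1.2836499e+07) = 5572.4394 m/s = 5.5724 km/s

5.5724 km/s


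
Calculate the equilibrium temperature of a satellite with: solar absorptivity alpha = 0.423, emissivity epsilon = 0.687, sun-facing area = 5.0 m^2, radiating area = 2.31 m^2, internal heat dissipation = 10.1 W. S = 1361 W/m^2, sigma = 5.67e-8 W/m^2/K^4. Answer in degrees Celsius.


Numerator = alpha*S*A_sun + Q_int = 0.423*1361*5.0 + 10.1 = 2888.6150 W
Denominator = eps*sigma*A_rad = 0.687*5.67e-8*2.31 = 8.9981199e-08 W/K^4
T^4 = 3.2102428e+10 K^4
T = 423.2866 K = 150.1366 C

150.1366 degrees Celsius


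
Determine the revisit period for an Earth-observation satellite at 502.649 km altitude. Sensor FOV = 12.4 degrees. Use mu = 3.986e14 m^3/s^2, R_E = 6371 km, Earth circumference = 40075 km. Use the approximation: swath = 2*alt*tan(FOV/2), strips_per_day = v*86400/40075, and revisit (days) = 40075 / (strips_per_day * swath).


swath = 2*502.649*tan(0.1082104) = 109.2103 km
v = sqrt(mu/r) = 7615.0888 m/s = 7.6151 km/s
strips/day = v*86400/40075 = 7.6151*86400/40075 = 16.4178
coverage/day = strips * swath = 16.4178 * 109.2103 = 1792.9940 km
revisit = 40075 / 1792.9940 = 22.3509 days

22.3509 days


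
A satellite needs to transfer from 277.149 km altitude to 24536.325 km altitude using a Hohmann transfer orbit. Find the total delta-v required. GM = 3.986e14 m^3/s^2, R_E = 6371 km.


r1 = 6648.1490 km = 6.648149e+06 m
r2 = 30907.3250 km = 3.0907325e+07 m
dv1 = sqrt(mu/r1)*(sqrt(2*r2/(r1+r2)) - 1) = 2190.9125 m/s
dv2 = sqrt(mu/r2)*(1 - sqrt(2*r1/(r1+r2))) = 1454.3725 m/s
total dv = |dv1| + |dv2| = 2190.9125 + 1454.3725 = 3645.2850 m/s = 3.6453 km/s

3.6453 km/s


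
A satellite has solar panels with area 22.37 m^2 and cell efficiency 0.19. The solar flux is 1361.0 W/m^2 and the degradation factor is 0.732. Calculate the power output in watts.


P = area * eta * S * degradation
P = 22.37 * 0.19 * 1361.0 * 0.732
P = 4234.3699 W

4234.3699 W


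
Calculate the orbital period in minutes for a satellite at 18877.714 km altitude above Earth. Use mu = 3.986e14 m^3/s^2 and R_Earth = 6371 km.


r = 25248.7140 km = 2.5248714e+07 m
T = 2*pi*sqrt(r^3/mu) = 2*pi*sqrt(1.6095994e+22 / 3.986e14)
T = 39927.3159 s = 665.4553 min

665.4553 minutes


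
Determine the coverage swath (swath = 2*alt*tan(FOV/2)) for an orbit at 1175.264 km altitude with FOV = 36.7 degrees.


FOV = 36.7 deg = 0.6405358 rad
swath = 2 * alt * tan(FOV/2) = 2 * 1175.264 * tan(0.3202679)
swath = 2 * 1175.264 * 0.3316868
swath = 779.6390 km

779.6390 km


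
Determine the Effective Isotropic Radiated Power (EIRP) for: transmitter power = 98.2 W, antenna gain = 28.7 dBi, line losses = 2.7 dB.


Pt = 98.2 W = 19.9211 dBW
EIRP = Pt_dBW + Gt - losses = 19.9211 + 28.7 - 2.7 = 45.9211 dBW

45.9211 dBW


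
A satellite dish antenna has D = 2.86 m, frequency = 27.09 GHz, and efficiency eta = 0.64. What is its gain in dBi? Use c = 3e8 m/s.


lambda = c/f = 3e8 / 2.709e+10 = 0.0110742 m
G = eta*(pi*D/lambda)^2 = 0.64*(pi*2.86/0.0110742)^2
G = 421295.9520 (linear)
G = 10*log10(421295.9520) = 56.2459 dBi

56.2459 dBi


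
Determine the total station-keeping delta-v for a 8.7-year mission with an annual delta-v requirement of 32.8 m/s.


dV = rate * years = 32.8 * 8.7
dV = 285.3600 m/s

285.3600 m/s


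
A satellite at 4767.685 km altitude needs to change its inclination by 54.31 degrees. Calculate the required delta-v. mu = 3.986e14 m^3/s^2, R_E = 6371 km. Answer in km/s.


r = 11138.6850 km = 1.1138685e+07 m
V = sqrt(mu/r) = 5982.0727 m/s
di = 54.31 deg = 0.9478883 rad
dV = 2*V*sin(di/2) = 2*5982.0727*sin(0.4739442)
dV = 5460.4269 m/s = 5.4604 km/s

5.4604 km/s


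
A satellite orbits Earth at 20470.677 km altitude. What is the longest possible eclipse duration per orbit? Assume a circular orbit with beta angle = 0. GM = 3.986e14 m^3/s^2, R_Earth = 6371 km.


r = 26841.6770 km
T = 729.4146 min
Eclipse fraction = arcsin(R_E/r)/pi = arcsin(6371.0000/26841.6770)/pi
= arcsin(0.2373548)/pi = 0.07628038
Eclipse duration = 0.07628038 * 729.4146 = 55.6400 min

55.6400 minutes


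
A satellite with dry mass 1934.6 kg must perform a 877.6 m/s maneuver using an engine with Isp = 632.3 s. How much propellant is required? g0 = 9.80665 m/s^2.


ve = Isp * g0 = 632.3 * 9.80665 = 6200.744795 m/s
mass ratio = exp(dv/ve) = exp(877.6/6200.744795) = 1.15203666
m_prop = m_dry * (mr - 1) = 1934.6 * (1.15203666 - 1)
m_prop = 294.1301 kg

294.1301 kg


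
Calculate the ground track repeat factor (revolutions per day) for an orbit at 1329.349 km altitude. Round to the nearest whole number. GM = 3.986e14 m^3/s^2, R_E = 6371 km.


r = 7.700349e+06 m
T = 2*pi*sqrt(r^3/mu) = 6724.7607 s = 112.0793 min
revs/day = 1440 / 112.0793 = 12.8480
Rounded: 13 revolutions per day

13 revolutions per day


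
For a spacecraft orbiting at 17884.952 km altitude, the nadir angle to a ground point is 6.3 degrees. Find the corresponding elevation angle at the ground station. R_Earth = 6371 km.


r = R_E + alt = 24255.9520 km
Law of sines in the satellite / Earth-center / ground-point triangle:
  sin(nadir)/R_E = sin(90 + el)/r  =>  cos(el) = (r/R_E)*sin(nadir)
cos(el) = (24255.9520 / 6371.0000) * sin(6.3 deg) = 0.4177853
el = arccos(0.4177853) = 65.3052 deg
(Earth-central angle = 90 - nadir - el = 18.3948 deg)

65.3052 degrees


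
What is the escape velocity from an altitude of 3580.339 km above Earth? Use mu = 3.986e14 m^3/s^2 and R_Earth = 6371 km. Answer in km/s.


r = 6371.0 + 3580.339 = 9951.3390 km = 9.951339e+06 m
v_esc = sqrt(2*mu/r) = sqrt(2*3.986e14 / 9.951339e+06)
v_esc = 8950.4091 m/s = 8.9504 km/s

8.9504 km/s


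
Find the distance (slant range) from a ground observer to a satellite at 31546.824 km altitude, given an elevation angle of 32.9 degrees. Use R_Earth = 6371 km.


h = 31546.824 km, el = 32.9 deg
d = -R_E*sin(el) + sqrt((R_E*sin(el))^2 + 2*R_E*h + h^2)
d = -6371.0000*sin(0.5742133) + sqrt((6371.0000*0.5431744)^2 + 2*6371.0000*31546.824 + 31546.824^2)
d = 34078.0456 km

34078.0456 km


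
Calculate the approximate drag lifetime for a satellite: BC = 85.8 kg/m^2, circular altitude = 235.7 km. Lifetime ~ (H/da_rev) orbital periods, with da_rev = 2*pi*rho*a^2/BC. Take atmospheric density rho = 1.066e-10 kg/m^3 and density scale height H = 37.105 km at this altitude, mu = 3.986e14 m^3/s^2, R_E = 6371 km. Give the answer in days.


a = R_E + alt = 6606.7000 km = 6.6067e+06 m
da_rev = 2*pi*rho*a^2/BC = 2*pi*1.066e-10*(6.6067e+06)^2/85.8 = 340.736736 m per revolution
N = H/da_rev = 37105.0000 m / 340.736736 m = 108.8964 revolutions
P = 2*pi*sqrt(a^3/mu) = 5344.2664 s
lifetime = N*P = 108.8964 * 5344.2664 = 581971.3144 s = 6.7358 days

6.7358 days


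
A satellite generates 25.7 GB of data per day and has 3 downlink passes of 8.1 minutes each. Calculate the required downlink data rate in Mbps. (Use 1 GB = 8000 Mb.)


total contact time = 3 * 8.1 * 60 = 1458.0000 s
data = 25.7 GB = 205600.0000 Mb
rate = 205600.0000 / 1458.0000 = 141.0151 Mbps

141.0151 Mbps


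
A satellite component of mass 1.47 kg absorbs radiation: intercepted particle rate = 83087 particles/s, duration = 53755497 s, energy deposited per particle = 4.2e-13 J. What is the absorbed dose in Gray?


Total energy deposited = rate * time * E_per
  = 83087 * 53755497 * 4.2e-13 = 1.8759 J
Dose = E_total / mass = 1.8759 / 1.47
Dose = 1.2761 Gy

1.2761 Gy


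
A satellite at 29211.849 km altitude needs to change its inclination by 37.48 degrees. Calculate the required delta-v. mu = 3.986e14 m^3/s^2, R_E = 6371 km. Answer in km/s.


r = 35582.8490 km = 3.5582849e+07 m
V = sqrt(mu/r) = 3346.9428 m/s
di = 37.48 deg = 0.6541494 rad
dV = 2*V*sin(di/2) = 2*3346.9428*sin(0.3270747)
dV = 2150.5727 m/s = 2.1506 km/s

2.1506 km/s


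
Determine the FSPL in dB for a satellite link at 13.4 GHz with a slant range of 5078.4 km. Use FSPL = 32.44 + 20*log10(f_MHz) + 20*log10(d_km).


f = 13.4 GHz = 13400.0000 MHz
d = 5078.4 km
FSPL = 32.44 + 20*log10(13400.0000) + 20*log10(5078.4)
FSPL = 32.44 + 82.5421 + 74.1145
FSPL = 189.0966 dB

189.0966 dB


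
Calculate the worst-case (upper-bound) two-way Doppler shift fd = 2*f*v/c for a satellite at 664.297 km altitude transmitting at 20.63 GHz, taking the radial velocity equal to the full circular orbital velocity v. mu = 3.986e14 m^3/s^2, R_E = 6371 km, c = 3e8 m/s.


r = 7.035297e+06 m
v = sqrt(mu/r) = 7527.0956 m/s (worst-case radial velocity)
f = 20.63 GHz = 2.063e+10 Hz
fd = 2*f*v/c = 2*2.063e+10*7527.0956/3.0e+08
fd = 1.0352265e+06 Hz

1.0352e+06 Hz


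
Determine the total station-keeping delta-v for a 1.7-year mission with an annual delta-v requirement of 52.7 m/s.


dV = rate * years = 52.7 * 1.7
dV = 89.5900 m/s

89.5900 m/s


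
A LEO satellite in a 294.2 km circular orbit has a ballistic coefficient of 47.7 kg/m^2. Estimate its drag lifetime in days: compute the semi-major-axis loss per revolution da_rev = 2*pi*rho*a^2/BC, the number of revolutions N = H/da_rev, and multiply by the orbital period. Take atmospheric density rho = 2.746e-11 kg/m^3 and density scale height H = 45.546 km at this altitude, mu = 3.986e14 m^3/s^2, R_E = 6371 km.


a = R_E + alt = 6665.2000 km = 6.6652e+06 m
da_rev = 2*pi*rho*a^2/BC = 2*pi*2.746e-11*(6.6652e+06)^2/47.7 = 160.689831 m per revolution
N = H/da_rev = 45546.0000 m / 160.689831 m = 283.4405 revolutions
P = 2*pi*sqrt(a^3/mu) = 5415.4057 s
lifetime = N*P = 283.4405 * 5415.4057 = 1.5349451e+06 s = 17.7656 days

17.7656 days


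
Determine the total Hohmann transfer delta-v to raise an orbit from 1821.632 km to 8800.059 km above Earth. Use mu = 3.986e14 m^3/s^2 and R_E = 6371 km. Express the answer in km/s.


r1 = 8192.6320 km = 8.192632e+06 m
r2 = 15171.0590 km = 1.5171059e+07 m
dv1 = sqrt(mu/r1)*(sqrt(2*r2/(r1+r2)) - 1) = 973.7345 m/s
dv2 = sqrt(mu/r2)*(1 - sqrt(2*r1/(r1+r2))) = 833.2255 m/s
total dv = |dv1| + |dv2| = 973.7345 + 833.2255 = 1806.9600 m/s = 1.8070 km/s

1.8070 km/s


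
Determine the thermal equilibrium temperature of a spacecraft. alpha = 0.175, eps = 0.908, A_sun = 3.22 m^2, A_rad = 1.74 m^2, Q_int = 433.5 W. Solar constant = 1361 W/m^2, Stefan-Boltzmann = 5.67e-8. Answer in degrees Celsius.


Numerator = alpha*S*A_sun + Q_int = 0.175*1361*3.22 + 433.5 = 1200.4235 W
Denominator = eps*sigma*A_rad = 0.908*5.67e-8*1.74 = 8.9581464e-08 W/K^4
T^4 = 1.3400356e+10 K^4
T = 340.2351 K = 67.0851 C

67.0851 degrees Celsius


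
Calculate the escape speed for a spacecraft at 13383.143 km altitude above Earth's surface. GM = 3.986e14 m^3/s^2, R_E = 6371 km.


r = 6371.0 + 13383.143 = 19754.1430 km = 1.9754143e+07 m
v_esc = sqrt(2*mu/r) = sqrt(2*3.986e14 / 1.9754143e+07)
v_esc = 6352.6444 m/s = 6.3526 km/s

6.3526 km/s


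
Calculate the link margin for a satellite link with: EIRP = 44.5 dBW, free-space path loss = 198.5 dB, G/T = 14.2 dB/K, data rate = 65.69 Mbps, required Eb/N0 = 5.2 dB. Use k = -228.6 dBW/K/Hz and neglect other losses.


C/N0 = EIRP - FSPL + G/T - k = 44.5 - 198.5 + 14.2 - (-228.6)
C/N0 = 88.8000 dB-Hz
R_b = 65.69 Mbps = 6.569e+07 bps -> 10*log10(R_b) = 78.1750 dB-Hz
Eb/N0 = C/N0 - 10*log10(R_b) = 88.8000 - 78.1750 = 10.6250 dB
Margin = Eb/N0 - Eb/N0_req = 10.6250 - 5.2 = 5.4250 dB (link closes)

5.4250 dB


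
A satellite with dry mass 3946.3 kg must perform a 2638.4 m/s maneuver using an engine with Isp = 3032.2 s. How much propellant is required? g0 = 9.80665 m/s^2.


ve = Isp * g0 = 3032.2 * 9.80665 = 29735.724130 m/s
mass ratio = exp(dv/ve) = exp(2638.4/29735.724130) = 1.09278370
m_prop = m_dry * (mr - 1) = 3946.3 * (1.09278370 - 1)
m_prop = 366.1523 kg

366.1523 kg


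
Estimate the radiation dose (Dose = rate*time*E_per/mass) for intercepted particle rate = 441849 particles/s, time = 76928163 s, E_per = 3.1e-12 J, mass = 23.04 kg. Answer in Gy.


Total energy deposited = rate * time * E_per
  = 441849 * 76928163 * 3.1e-12 = 105.3710 J
Dose = E_total / mass = 105.3710 / 23.04
Dose = 4.5734 Gy

4.5734 Gy


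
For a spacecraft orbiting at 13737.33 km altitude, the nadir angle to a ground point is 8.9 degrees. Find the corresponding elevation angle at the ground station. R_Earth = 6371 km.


r = R_E + alt = 20108.3300 km
Law of sines in the satellite / Earth-center / ground-point triangle:
  sin(nadir)/R_E = sin(90 + el)/r  =>  cos(el) = (r/R_E)*sin(nadir)
cos(el) = (20108.3300 / 6371.0000) * sin(8.9 deg) = 0.4883013
el = arccos(0.4883013) = 60.7710 deg
(Earth-central angle = 90 - nadir - el = 20.3290 deg)

60.7710 degrees


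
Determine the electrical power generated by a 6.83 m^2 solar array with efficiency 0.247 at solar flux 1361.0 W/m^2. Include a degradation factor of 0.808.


P = area * eta * S * degradation
P = 6.83 * 0.247 * 1361.0 * 0.808
P = 1855.1847 W

1855.1847 W


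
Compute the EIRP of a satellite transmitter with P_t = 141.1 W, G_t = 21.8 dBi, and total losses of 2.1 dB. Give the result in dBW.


Pt = 141.1 W = 21.4953 dBW
EIRP = Pt_dBW + Gt - losses = 21.4953 + 21.8 - 2.1 = 41.1953 dBW

41.1953 dBW


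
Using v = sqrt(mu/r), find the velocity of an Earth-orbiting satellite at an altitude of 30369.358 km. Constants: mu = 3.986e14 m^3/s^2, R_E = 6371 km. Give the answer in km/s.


r = R_E + alt = 6371.0 + 30369.358 = 36740.3580 km = 3.6740358e+07 m
v = sqrt(mu/r) = sqrt(3.986e14 / 3.6740358e+07) = 3293.7980 m/s = 3.2938 km/s

3.2938 km/s


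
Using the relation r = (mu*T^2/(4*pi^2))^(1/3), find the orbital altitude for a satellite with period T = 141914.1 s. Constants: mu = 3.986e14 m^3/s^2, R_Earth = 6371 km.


T = 141914.1 s
r = (mu*T^2/(4*pi^2))^(1/3) = (3.986e14 * 141914.1^2 / (4*pi^2))^(1/3)
r = 5.8804363e+07 m = 58804.3631 km
alt = r - R_E = 58804.3631 - 6371 = 52433.3631 km

52433.3631 km


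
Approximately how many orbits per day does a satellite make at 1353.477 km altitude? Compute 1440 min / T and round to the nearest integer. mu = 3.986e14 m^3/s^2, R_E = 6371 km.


r = 7.724477e+06 m
T = 2*pi*sqrt(r^3/mu) = 6756.3921 s = 112.6065 min
revs/day = 1440 / 112.6065 = 12.7879
Rounded: 13 revolutions per day

13 revolutions per day


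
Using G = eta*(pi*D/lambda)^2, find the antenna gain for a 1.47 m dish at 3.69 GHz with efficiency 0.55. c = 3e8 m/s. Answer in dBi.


lambda = c/f = 3e8 / 3.69e+09 = 0.08130081 m
G = eta*(pi*D/lambda)^2 = 0.55*(pi*1.47/0.08130081)^2
G = 1774.6280 (linear)
G = 10*log10(1774.6280) = 32.4911 dBi

32.4911 dBi


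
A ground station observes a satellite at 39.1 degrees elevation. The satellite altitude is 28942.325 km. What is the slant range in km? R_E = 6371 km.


h = 28942.325 km, el = 39.1 deg
d = -R_E*sin(el) + sqrt((R_E*sin(el))^2 + 2*R_E*h + h^2)
d = -6371.0000*sin(0.6824237) + sqrt((6371.0000*0.6306758)^2 + 2*6371.0000*28942.325 + 28942.325^2)
d = 30947.4602 km

30947.4602 km


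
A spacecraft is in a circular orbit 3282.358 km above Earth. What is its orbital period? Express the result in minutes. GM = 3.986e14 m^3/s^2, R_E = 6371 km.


r = 9653.3580 km = 9.653358e+06 m
T = 2*pi*sqrt(r^3/mu) = 2*pi*sqrt(8.9957057e+20 / 3.986e14)
T = 9439.0620 s = 157.3177 min

157.3177 minutes


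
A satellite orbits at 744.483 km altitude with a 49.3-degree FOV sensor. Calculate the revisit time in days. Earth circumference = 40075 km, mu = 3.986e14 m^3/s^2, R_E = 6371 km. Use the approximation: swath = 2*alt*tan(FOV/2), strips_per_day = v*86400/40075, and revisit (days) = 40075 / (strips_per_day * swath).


swath = 2*744.483*tan(0.4302237) = 683.2742 km
v = sqrt(mu/r) = 7484.5631 m/s = 7.4846 km/s
strips/day = v*86400/40075 = 7.4846*86400/40075 = 16.1364
coverage/day = strips * swath = 16.1364 * 683.2742 = 11025.5865 km
revisit = 40075 / 11025.5865 = 3.6347 days

3.6347 days


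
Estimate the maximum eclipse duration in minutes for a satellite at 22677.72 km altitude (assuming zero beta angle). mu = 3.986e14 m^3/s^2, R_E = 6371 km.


r = 29048.7200 km
T = 821.2029 min
Eclipse fraction = arcsin(R_E/r)/pi = arcsin(6371.0000/29048.7200)/pi
= arcsin(0.2193212)/pi = 0.07038426
Eclipse duration = 0.07038426 * 821.2029 = 57.7998 min

57.7998 minutes


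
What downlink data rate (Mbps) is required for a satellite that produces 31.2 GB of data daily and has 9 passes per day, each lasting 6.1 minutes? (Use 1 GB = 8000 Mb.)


total contact time = 9 * 6.1 * 60 = 3294.0000 s
data = 31.2 GB = 249600.0000 Mb
rate = 249600.0000 / 3294.0000 = 75.7741 Mbps

75.7741 Mbps


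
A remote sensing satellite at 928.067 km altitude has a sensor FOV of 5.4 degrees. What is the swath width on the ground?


FOV = 5.4 deg = 0.09424778 rad
swath = 2 * alt * tan(FOV/2) = 2 * 928.067 * tan(0.04712389)
swath = 2 * 928.067 * 0.0471588
swath = 87.5331 km

87.5331 km


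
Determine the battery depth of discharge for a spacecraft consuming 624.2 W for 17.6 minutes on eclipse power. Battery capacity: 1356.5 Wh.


E_used = P * t / 60 = 624.2 * 17.6 / 60 = 183.0987 Wh
DOD = E_used / E_total * 100 = 183.0987 / 1356.5 * 100
DOD = 13.4979 %

13.4979 %


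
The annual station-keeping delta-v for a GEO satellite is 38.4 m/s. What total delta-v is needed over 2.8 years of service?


dV = rate * years = 38.4 * 2.8
dV = 107.5200 m/s

107.5200 m/s


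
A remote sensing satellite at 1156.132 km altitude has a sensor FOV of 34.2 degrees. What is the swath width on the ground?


FOV = 34.2 deg = 0.5969026 rad
swath = 2 * alt * tan(FOV/2) = 2 * 1156.132 * tan(0.2984513)
swath = 2 * 1156.132 * 0.3076402
swath = 711.3453 km

711.3453 km


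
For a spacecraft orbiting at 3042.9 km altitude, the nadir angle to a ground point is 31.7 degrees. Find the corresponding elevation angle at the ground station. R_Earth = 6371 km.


r = R_E + alt = 9413.9000 km
Law of sines in the satellite / Earth-center / ground-point triangle:
  sin(nadir)/R_E = sin(90 + el)/r  =>  cos(el) = (r/R_E)*sin(nadir)
cos(el) = (9413.9000 / 6371.0000) * sin(31.7 deg) = 0.776446
el = arccos(0.776446) = 39.0637 deg
(Earth-central angle = 90 - nadir - el = 19.2363 deg)

39.0637 degrees


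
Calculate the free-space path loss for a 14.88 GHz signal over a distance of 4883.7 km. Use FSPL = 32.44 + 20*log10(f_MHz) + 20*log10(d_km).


f = 14.88 GHz = 14880.0000 MHz
d = 4883.7 km
FSPL = 32.44 + 20*log10(14880.0000) + 20*log10(4883.7)
FSPL = 32.44 + 83.4521 + 73.7750
FSPL = 189.6670 dB

189.6670 dB


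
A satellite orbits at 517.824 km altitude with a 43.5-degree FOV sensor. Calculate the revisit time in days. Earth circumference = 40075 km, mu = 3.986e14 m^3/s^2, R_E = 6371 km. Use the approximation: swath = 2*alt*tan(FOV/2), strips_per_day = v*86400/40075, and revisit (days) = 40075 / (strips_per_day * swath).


swath = 2*517.824*tan(0.3796091) = 413.1817 km
v = sqrt(mu/r) = 7606.6967 m/s = 7.6067 km/s
strips/day = v*86400/40075 = 7.6067*86400/40075 = 16.3997
coverage/day = strips * swath = 16.3997 * 413.1817 = 6776.0616 km
revisit = 40075 / 6776.0616 = 5.9142 days

5.9142 days


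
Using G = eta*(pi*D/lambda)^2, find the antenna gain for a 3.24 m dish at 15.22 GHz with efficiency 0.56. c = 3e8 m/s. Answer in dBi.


lambda = c/f = 3e8 / 1.522e+10 = 0.01971091 m
G = eta*(pi*D/lambda)^2 = 0.56*(pi*3.24/0.01971091)^2
G = 149336.0254 (linear)
G = 10*log10(149336.0254) = 51.7416 dBi

51.7416 dBi


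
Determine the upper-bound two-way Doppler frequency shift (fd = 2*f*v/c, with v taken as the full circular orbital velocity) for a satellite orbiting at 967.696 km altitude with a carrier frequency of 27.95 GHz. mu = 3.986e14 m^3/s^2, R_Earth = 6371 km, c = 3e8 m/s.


r = 7.338696e+06 m
v = sqrt(mu/r) = 7369.8593 m/s (worst-case radial velocity)
f = 27.95 GHz = 2.795e+10 Hz
fd = 2*f*v/c = 2*2.795e+10*7369.8593/3.0e+08
fd = 1.3732505e+06 Hz

1.3733e+06 Hz


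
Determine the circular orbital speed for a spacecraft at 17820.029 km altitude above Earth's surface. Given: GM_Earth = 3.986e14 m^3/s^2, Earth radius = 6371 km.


r = R_E + alt = 6371.0 + 17820.029 = 24191.0290 km = 2.4191029e+07 m
v = sqrt(mu/r) = sqrt(3.986e14 / 2.4191029e+07) = 4059.2096 m/s = 4.0592 km/s

4.0592 km/s


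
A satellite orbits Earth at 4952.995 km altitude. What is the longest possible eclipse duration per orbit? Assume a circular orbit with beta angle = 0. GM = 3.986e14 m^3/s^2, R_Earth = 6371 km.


r = 11323.9950 km
T = 199.8755 min
Eclipse fraction = arcsin(R_E/r)/pi = arcsin(6371.0000/11323.9950)/pi
= arcsin(0.5626106)/pi = 0.190203
Eclipse duration = 0.190203 * 199.8755 = 38.0169 min

38.0169 minutes
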